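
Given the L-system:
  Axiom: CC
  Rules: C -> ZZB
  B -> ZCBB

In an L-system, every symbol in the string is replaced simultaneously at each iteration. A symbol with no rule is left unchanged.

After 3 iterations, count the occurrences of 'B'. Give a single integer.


Step 0: CC  (0 'B')
Step 1: ZZBZZB  (2 'B')
Step 2: ZZZCBBZZZCBB  (4 'B')
Step 3: ZZZZZBZCBBZCBBZZZZZBZCBBZCBB  (10 'B')

Answer: 10


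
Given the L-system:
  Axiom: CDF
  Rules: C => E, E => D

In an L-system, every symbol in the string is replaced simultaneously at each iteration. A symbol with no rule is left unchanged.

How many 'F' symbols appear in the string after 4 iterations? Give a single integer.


Step 0: CDF  (1 'F')
Step 1: EDF  (1 'F')
Step 2: DDF  (1 'F')
Step 3: DDF  (1 'F')
Step 4: DDF  (1 'F')

Answer: 1


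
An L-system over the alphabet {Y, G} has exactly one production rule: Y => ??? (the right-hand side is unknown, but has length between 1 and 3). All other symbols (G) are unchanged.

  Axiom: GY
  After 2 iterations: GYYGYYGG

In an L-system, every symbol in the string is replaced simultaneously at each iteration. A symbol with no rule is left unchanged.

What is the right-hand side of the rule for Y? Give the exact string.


Answer: YYG

Derivation:
Trying Y => YYG:
  Step 0: GY
  Step 1: GYYG
  Step 2: GYYGYYGG
Matches the given result.


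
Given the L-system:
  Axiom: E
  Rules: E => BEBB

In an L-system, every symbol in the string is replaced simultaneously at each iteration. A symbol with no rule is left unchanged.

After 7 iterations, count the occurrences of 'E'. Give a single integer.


Step 0: E  (1 'E')
Step 1: BEBB  (1 'E')
Step 2: BBEBBBB  (1 'E')
Step 3: BBBEBBBBBB  (1 'E')
Step 4: BBBBEBBBBBBBB  (1 'E')
Step 5: BBBBBEBBBBBBBBBB  (1 'E')
Step 6: BBBBBBEBBBBBBBBBBBB  (1 'E')
Step 7: BBBBBBBEBBBBBBBBBBBBBB  (1 'E')

Answer: 1


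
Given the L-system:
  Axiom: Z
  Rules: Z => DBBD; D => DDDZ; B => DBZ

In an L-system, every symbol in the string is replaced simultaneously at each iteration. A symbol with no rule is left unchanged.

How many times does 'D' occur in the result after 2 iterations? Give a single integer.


Answer: 8

Derivation:
Step 0: Z  (0 'D')
Step 1: DBBD  (2 'D')
Step 2: DDDZDBZDBZDDDZ  (8 'D')


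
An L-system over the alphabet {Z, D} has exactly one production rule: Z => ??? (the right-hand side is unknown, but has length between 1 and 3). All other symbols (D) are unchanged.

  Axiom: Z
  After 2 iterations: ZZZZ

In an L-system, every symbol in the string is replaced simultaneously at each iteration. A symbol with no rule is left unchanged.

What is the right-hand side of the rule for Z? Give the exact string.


Answer: ZZ

Derivation:
Trying Z => ZZ:
  Step 0: Z
  Step 1: ZZ
  Step 2: ZZZZ
Matches the given result.


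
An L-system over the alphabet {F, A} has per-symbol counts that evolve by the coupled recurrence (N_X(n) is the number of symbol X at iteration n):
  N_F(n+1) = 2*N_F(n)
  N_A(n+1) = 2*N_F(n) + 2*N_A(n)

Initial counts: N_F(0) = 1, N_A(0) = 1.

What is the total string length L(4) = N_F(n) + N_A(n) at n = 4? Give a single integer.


Step 0: N_F=1, N_A=1, L=2
Step 1: N_F=2, N_A=4, L=6
Step 2: N_F=4, N_A=12, L=16
Step 3: N_F=8, N_A=32, L=40
Step 4: N_F=16, N_A=80, L=96

Answer: 96


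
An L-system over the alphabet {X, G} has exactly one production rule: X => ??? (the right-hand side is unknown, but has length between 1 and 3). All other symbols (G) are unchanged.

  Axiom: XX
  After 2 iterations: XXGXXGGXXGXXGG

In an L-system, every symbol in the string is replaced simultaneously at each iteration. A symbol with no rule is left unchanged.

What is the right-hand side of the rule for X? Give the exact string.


Answer: XXG

Derivation:
Trying X => XXG:
  Step 0: XX
  Step 1: XXGXXG
  Step 2: XXGXXGGXXGXXGG
Matches the given result.


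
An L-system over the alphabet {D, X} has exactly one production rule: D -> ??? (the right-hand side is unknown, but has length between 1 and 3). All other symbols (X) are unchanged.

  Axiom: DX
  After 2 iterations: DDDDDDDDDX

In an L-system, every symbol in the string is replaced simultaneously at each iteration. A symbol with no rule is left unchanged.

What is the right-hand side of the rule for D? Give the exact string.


Trying D -> DDD:
  Step 0: DX
  Step 1: DDDX
  Step 2: DDDDDDDDDX
Matches the given result.

Answer: DDD


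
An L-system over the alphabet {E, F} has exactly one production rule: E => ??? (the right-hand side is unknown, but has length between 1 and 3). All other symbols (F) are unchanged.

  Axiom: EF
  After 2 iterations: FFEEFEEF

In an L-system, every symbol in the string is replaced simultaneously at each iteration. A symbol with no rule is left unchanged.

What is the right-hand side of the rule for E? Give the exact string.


Trying E => FEE:
  Step 0: EF
  Step 1: FEEF
  Step 2: FFEEFEEF
Matches the given result.

Answer: FEE


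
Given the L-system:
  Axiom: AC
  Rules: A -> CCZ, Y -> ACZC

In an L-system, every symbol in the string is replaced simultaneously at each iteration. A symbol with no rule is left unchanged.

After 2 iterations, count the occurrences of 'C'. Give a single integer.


Step 0: AC  (1 'C')
Step 1: CCZC  (3 'C')
Step 2: CCZC  (3 'C')

Answer: 3


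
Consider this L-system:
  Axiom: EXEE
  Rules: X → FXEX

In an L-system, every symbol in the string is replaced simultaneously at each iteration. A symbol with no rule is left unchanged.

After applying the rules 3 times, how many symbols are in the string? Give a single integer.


Step 0: length = 4
Step 1: length = 7
Step 2: length = 13
Step 3: length = 25

Answer: 25


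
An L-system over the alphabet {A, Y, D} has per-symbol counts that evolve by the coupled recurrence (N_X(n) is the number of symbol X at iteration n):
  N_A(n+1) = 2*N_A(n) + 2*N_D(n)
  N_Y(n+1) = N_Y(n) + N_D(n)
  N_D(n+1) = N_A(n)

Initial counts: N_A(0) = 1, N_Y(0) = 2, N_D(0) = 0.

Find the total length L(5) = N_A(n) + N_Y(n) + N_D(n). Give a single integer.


Step 0: N_A=1, N_Y=2, N_D=0, L=3
Step 1: N_A=2, N_Y=2, N_D=1, L=5
Step 2: N_A=6, N_Y=3, N_D=2, L=11
Step 3: N_A=16, N_Y=5, N_D=6, L=27
Step 4: N_A=44, N_Y=11, N_D=16, L=71
Step 5: N_A=120, N_Y=27, N_D=44, L=191

Answer: 191


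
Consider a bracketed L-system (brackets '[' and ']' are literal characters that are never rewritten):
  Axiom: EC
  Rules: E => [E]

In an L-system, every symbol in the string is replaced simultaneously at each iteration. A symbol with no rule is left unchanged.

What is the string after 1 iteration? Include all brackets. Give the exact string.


Answer: [E]C

Derivation:
Step 0: EC
Step 1: [E]C


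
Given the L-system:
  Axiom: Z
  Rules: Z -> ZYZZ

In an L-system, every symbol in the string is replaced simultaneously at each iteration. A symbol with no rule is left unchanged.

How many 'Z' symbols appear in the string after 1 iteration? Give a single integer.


Step 0: Z  (1 'Z')
Step 1: ZYZZ  (3 'Z')

Answer: 3


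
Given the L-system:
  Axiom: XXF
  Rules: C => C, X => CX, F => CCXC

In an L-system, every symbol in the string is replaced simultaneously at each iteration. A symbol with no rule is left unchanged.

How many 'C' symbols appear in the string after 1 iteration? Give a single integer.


Answer: 5

Derivation:
Step 0: XXF  (0 'C')
Step 1: CXCXCCXC  (5 'C')


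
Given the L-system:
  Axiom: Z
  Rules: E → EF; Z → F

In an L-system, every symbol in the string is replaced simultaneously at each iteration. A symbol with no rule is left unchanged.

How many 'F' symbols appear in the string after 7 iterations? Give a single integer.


Step 0: Z  (0 'F')
Step 1: F  (1 'F')
Step 2: F  (1 'F')
Step 3: F  (1 'F')
Step 4: F  (1 'F')
Step 5: F  (1 'F')
Step 6: F  (1 'F')
Step 7: F  (1 'F')

Answer: 1


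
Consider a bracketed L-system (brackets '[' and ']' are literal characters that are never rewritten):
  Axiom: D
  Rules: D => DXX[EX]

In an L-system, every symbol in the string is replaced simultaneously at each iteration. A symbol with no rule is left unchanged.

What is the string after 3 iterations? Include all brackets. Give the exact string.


Answer: DXX[EX]XX[EX]XX[EX]

Derivation:
Step 0: D
Step 1: DXX[EX]
Step 2: DXX[EX]XX[EX]
Step 3: DXX[EX]XX[EX]XX[EX]


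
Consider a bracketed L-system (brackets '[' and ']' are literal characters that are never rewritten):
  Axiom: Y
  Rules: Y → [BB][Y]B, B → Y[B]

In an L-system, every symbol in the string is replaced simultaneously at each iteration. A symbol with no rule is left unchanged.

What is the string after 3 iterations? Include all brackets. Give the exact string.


Answer: [[BB][Y]B[Y[B]][BB][Y]B[Y[B]]][[Y[B]Y[B]][[BB][Y]B]Y[B]][BB][Y]B[Y[B]]

Derivation:
Step 0: Y
Step 1: [BB][Y]B
Step 2: [Y[B]Y[B]][[BB][Y]B]Y[B]
Step 3: [[BB][Y]B[Y[B]][BB][Y]B[Y[B]]][[Y[B]Y[B]][[BB][Y]B]Y[B]][BB][Y]B[Y[B]]


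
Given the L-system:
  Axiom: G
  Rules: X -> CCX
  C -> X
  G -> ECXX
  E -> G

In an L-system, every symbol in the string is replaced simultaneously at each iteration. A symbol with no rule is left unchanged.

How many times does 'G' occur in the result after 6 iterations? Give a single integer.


Answer: 1

Derivation:
Step 0: G  (1 'G')
Step 1: ECXX  (0 'G')
Step 2: GXCCXCCX  (1 'G')
Step 3: ECXXCCXXXCCXXXCCX  (0 'G')
Step 4: GXCCXCCXXXCCXCCXCCXXXCCXCCXCCXXXCCX  (1 'G')
Step 5: ECXXCCXXXCCXXXCCXCCXCCXXXCCXXXCCXXXCCXCCXCCXXXCCXXXCCXXXCCXCCXCCXXXCCX  (0 'G')
Step 6: GXCCXCCXXXCCXCCXCCXXXCCXCCXCCXXXCCXXXCCXXXCCXCCXCCXXXCCXCCXCCXXXCCXCCXCCXXXCCXXXCCXXXCCXCCXCCXXXCCXCCXCCXXXCCXCCXCCXXXCCXXXCCXXXCCXCCXCCXXXCCX  (1 'G')


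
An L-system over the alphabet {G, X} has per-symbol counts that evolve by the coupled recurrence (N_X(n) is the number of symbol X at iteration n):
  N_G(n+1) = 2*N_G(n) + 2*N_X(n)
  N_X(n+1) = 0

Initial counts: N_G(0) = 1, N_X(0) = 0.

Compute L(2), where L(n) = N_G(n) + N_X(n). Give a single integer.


Step 0: N_G=1, N_X=0, L=1
Step 1: N_G=2, N_X=0, L=2
Step 2: N_G=4, N_X=0, L=4

Answer: 4


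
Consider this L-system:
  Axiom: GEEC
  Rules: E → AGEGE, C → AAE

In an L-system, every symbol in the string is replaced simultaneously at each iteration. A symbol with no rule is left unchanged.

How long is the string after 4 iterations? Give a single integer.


Answer: 154

Derivation:
Step 0: length = 4
Step 1: length = 14
Step 2: length = 34
Step 3: length = 74
Step 4: length = 154


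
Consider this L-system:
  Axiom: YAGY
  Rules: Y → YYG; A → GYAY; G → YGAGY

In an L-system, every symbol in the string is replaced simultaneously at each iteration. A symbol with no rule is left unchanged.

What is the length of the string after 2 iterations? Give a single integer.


Answer: 57

Derivation:
Step 0: length = 4
Step 1: length = 15
Step 2: length = 57


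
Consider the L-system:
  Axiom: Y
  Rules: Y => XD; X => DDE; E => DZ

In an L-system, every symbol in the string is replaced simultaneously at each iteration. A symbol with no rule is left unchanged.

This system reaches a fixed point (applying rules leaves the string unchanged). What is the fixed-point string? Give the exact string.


Answer: DDDZD

Derivation:
Step 0: Y
Step 1: XD
Step 2: DDED
Step 3: DDDZD
Step 4: DDDZD  (unchanged — fixed point at step 3)


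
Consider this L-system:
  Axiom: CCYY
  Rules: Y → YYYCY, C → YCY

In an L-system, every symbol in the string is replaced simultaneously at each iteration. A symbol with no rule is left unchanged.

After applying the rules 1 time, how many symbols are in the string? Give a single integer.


Answer: 16

Derivation:
Step 0: length = 4
Step 1: length = 16


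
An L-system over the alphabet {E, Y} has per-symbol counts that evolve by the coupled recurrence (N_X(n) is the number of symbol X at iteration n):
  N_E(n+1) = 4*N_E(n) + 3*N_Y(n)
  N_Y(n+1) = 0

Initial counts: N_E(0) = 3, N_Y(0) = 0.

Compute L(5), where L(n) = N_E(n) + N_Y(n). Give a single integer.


Answer: 3072

Derivation:
Step 0: N_E=3, N_Y=0, L=3
Step 1: N_E=12, N_Y=0, L=12
Step 2: N_E=48, N_Y=0, L=48
Step 3: N_E=192, N_Y=0, L=192
Step 4: N_E=768, N_Y=0, L=768
Step 5: N_E=3072, N_Y=0, L=3072


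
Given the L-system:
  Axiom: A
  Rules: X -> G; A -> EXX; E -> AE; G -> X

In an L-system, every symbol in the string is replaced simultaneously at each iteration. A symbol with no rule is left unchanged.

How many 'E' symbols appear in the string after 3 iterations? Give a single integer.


Answer: 2

Derivation:
Step 0: A  (0 'E')
Step 1: EXX  (1 'E')
Step 2: AEGG  (1 'E')
Step 3: EXXAEXX  (2 'E')


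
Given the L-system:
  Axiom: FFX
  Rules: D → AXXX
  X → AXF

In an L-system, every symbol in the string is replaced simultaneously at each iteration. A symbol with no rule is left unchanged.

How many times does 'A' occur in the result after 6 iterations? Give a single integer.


Step 0: FFX  (0 'A')
Step 1: FFAXF  (1 'A')
Step 2: FFAAXFF  (2 'A')
Step 3: FFAAAXFFF  (3 'A')
Step 4: FFAAAAXFFFF  (4 'A')
Step 5: FFAAAAAXFFFFF  (5 'A')
Step 6: FFAAAAAAXFFFFFF  (6 'A')

Answer: 6


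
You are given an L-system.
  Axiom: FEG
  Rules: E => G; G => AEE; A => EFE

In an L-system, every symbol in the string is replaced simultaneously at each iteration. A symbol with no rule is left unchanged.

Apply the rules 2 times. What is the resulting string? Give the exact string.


Answer: FAEEEFEGG

Derivation:
Step 0: FEG
Step 1: FGAEE
Step 2: FAEEEFEGG


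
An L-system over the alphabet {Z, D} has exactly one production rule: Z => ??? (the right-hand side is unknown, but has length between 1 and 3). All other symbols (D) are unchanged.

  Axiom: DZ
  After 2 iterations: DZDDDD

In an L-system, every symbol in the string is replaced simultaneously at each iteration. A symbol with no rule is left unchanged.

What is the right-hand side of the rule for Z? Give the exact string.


Answer: ZDD

Derivation:
Trying Z => ZDD:
  Step 0: DZ
  Step 1: DZDD
  Step 2: DZDDDD
Matches the given result.


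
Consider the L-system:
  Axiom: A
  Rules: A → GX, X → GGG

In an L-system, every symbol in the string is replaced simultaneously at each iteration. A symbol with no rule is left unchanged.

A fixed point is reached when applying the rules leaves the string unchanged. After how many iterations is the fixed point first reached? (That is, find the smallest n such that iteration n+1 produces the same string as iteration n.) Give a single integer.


Answer: 2

Derivation:
Step 0: A
Step 1: GX
Step 2: GGGG
Step 3: GGGG  (unchanged — fixed point at step 2)


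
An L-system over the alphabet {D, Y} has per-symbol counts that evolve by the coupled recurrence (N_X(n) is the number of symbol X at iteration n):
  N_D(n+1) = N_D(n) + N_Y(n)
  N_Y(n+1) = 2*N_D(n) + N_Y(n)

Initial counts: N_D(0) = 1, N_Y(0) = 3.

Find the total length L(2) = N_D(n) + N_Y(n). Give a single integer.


Step 0: N_D=1, N_Y=3, L=4
Step 1: N_D=4, N_Y=5, L=9
Step 2: N_D=9, N_Y=13, L=22

Answer: 22


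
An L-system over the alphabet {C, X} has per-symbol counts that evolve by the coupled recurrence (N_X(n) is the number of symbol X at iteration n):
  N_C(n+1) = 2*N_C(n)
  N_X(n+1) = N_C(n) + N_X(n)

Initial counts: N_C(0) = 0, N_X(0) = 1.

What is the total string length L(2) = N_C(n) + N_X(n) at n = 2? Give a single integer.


Answer: 1

Derivation:
Step 0: N_C=0, N_X=1, L=1
Step 1: N_C=0, N_X=1, L=1
Step 2: N_C=0, N_X=1, L=1


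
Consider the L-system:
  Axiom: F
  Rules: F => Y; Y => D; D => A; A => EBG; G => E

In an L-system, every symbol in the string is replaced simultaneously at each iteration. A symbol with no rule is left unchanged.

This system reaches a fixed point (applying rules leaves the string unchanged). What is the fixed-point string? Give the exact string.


Answer: EBE

Derivation:
Step 0: F
Step 1: Y
Step 2: D
Step 3: A
Step 4: EBG
Step 5: EBE
Step 6: EBE  (unchanged — fixed point at step 5)


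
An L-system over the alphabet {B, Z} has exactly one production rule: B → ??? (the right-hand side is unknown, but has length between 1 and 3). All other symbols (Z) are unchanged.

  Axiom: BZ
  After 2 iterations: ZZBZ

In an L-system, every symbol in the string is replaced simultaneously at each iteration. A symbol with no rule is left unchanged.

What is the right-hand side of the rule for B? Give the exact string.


Answer: ZB

Derivation:
Trying B → ZB:
  Step 0: BZ
  Step 1: ZBZ
  Step 2: ZZBZ
Matches the given result.


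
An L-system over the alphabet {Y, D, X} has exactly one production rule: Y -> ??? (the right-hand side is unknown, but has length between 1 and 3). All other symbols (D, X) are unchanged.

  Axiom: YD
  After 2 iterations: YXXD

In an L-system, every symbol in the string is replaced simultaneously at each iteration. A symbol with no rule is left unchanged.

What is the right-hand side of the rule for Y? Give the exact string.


Answer: YX

Derivation:
Trying Y -> YX:
  Step 0: YD
  Step 1: YXD
  Step 2: YXXD
Matches the given result.


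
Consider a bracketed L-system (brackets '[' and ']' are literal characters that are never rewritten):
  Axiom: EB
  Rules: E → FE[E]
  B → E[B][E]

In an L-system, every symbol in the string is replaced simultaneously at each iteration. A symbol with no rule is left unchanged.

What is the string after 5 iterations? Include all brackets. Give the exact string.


Answer: FFFFFE[E][FE[E]][FFE[E][FE[E]]][FFFE[E][FE[E]][FFE[E][FE[E]]]][FFFFE[E][FE[E]][FFE[E][FE[E]]][FFFE[E][FE[E]][FFE[E][FE[E]]]]]FFFFE[E][FE[E]][FFE[E][FE[E]]][FFFE[E][FE[E]][FFE[E][FE[E]]]][FFFE[E][FE[E]][FFE[E][FE[E]]][FFE[E][FE[E]][FE[E][E[B][E]][FE[E]]][FFE[E][FE[E]]]][FFFE[E][FE[E]][FFE[E][FE[E]]]]][FFFFE[E][FE[E]][FFE[E][FE[E]]][FFFE[E][FE[E]][FFE[E][FE[E]]]]]

Derivation:
Step 0: EB
Step 1: FE[E]E[B][E]
Step 2: FFE[E][FE[E]]FE[E][E[B][E]][FE[E]]
Step 3: FFFE[E][FE[E]][FFE[E][FE[E]]]FFE[E][FE[E]][FE[E][E[B][E]][FE[E]]][FFE[E][FE[E]]]
Step 4: FFFFE[E][FE[E]][FFE[E][FE[E]]][FFFE[E][FE[E]][FFE[E][FE[E]]]]FFFE[E][FE[E]][FFE[E][FE[E]]][FFE[E][FE[E]][FE[E][E[B][E]][FE[E]]][FFE[E][FE[E]]]][FFFE[E][FE[E]][FFE[E][FE[E]]]]
Step 5: FFFFFE[E][FE[E]][FFE[E][FE[E]]][FFFE[E][FE[E]][FFE[E][FE[E]]]][FFFFE[E][FE[E]][FFE[E][FE[E]]][FFFE[E][FE[E]][FFE[E][FE[E]]]]]FFFFE[E][FE[E]][FFE[E][FE[E]]][FFFE[E][FE[E]][FFE[E][FE[E]]]][FFFE[E][FE[E]][FFE[E][FE[E]]][FFE[E][FE[E]][FE[E][E[B][E]][FE[E]]][FFE[E][FE[E]]]][FFFE[E][FE[E]][FFE[E][FE[E]]]]][FFFFE[E][FE[E]][FFE[E][FE[E]]][FFFE[E][FE[E]][FFE[E][FE[E]]]]]


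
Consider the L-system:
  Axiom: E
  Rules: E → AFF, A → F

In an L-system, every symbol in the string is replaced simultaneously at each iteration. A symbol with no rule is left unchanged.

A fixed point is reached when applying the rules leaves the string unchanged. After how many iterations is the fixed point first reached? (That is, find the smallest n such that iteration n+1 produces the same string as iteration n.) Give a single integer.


Step 0: E
Step 1: AFF
Step 2: FFF
Step 3: FFF  (unchanged — fixed point at step 2)

Answer: 2


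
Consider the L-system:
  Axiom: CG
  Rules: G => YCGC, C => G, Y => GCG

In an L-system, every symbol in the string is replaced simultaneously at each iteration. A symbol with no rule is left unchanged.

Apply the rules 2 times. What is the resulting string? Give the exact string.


Answer: YCGCGCGGYCGCG

Derivation:
Step 0: CG
Step 1: GYCGC
Step 2: YCGCGCGGYCGCG


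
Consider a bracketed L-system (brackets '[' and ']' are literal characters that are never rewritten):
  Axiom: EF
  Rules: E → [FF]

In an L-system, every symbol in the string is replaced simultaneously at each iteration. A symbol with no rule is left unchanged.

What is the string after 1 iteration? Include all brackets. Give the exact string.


Answer: [FF]F

Derivation:
Step 0: EF
Step 1: [FF]F


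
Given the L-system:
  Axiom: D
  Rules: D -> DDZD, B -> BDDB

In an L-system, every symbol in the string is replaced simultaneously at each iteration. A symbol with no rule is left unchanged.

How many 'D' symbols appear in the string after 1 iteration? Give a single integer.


Step 0: D  (1 'D')
Step 1: DDZD  (3 'D')

Answer: 3


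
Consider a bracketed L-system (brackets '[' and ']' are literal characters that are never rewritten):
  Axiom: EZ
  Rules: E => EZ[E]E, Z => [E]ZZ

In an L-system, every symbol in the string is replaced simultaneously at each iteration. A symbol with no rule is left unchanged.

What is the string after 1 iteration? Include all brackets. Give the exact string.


Answer: EZ[E]E[E]ZZ

Derivation:
Step 0: EZ
Step 1: EZ[E]E[E]ZZ


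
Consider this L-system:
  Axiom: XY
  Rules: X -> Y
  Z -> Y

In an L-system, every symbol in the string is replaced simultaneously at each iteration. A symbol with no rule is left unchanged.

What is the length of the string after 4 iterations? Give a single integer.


Step 0: length = 2
Step 1: length = 2
Step 2: length = 2
Step 3: length = 2
Step 4: length = 2

Answer: 2


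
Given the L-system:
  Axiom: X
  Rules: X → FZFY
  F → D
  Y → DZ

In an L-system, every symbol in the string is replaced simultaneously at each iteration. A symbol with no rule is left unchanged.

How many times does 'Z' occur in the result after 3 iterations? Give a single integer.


Step 0: X  (0 'Z')
Step 1: FZFY  (1 'Z')
Step 2: DZDDZ  (2 'Z')
Step 3: DZDDZ  (2 'Z')

Answer: 2


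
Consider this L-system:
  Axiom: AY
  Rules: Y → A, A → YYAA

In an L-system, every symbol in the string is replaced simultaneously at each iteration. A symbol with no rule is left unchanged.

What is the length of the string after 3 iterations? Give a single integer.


Step 0: length = 2
Step 1: length = 5
Step 2: length = 14
Step 3: length = 38

Answer: 38


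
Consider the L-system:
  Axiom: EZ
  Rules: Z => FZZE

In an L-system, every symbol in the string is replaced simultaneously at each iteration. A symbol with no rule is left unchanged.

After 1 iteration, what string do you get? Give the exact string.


Step 0: EZ
Step 1: EFZZE

Answer: EFZZE


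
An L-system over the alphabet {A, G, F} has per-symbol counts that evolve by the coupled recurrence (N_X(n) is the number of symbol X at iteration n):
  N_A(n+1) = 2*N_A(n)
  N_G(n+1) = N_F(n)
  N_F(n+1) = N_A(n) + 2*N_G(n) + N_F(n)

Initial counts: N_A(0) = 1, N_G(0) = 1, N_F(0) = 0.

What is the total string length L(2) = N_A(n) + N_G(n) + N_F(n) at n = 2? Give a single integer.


Answer: 12

Derivation:
Step 0: N_A=1, N_G=1, N_F=0, L=2
Step 1: N_A=2, N_G=0, N_F=3, L=5
Step 2: N_A=4, N_G=3, N_F=5, L=12


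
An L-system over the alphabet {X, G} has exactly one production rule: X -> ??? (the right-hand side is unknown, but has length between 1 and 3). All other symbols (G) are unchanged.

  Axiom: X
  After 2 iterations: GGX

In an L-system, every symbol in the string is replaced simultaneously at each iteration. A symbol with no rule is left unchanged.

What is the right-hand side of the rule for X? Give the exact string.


Trying X -> GX:
  Step 0: X
  Step 1: GX
  Step 2: GGX
Matches the given result.

Answer: GX


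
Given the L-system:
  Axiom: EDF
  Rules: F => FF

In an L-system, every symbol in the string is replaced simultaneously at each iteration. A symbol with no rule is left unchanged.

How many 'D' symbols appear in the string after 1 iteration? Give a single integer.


Answer: 1

Derivation:
Step 0: EDF  (1 'D')
Step 1: EDFF  (1 'D')


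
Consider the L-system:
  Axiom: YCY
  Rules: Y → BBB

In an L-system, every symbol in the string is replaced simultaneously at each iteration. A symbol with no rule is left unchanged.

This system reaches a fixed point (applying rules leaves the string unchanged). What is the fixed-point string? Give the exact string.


Step 0: YCY
Step 1: BBBCBBB
Step 2: BBBCBBB  (unchanged — fixed point at step 1)

Answer: BBBCBBB


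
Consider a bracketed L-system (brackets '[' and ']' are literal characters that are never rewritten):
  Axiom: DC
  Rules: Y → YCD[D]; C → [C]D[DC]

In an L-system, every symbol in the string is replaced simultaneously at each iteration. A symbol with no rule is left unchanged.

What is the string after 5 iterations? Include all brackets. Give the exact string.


Step 0: DC
Step 1: D[C]D[DC]
Step 2: D[[C]D[DC]]D[D[C]D[DC]]
Step 3: D[[[C]D[DC]]D[D[C]D[DC]]]D[D[[C]D[DC]]D[D[C]D[DC]]]
Step 4: D[[[[C]D[DC]]D[D[C]D[DC]]]D[D[[C]D[DC]]D[D[C]D[DC]]]]D[D[[[C]D[DC]]D[D[C]D[DC]]]D[D[[C]D[DC]]D[D[C]D[DC]]]]
Step 5: D[[[[[C]D[DC]]D[D[C]D[DC]]]D[D[[C]D[DC]]D[D[C]D[DC]]]]D[D[[[C]D[DC]]D[D[C]D[DC]]]D[D[[C]D[DC]]D[D[C]D[DC]]]]]D[D[[[[C]D[DC]]D[D[C]D[DC]]]D[D[[C]D[DC]]D[D[C]D[DC]]]]D[D[[[C]D[DC]]D[D[C]D[DC]]]D[D[[C]D[DC]]D[D[C]D[DC]]]]]

Answer: D[[[[[C]D[DC]]D[D[C]D[DC]]]D[D[[C]D[DC]]D[D[C]D[DC]]]]D[D[[[C]D[DC]]D[D[C]D[DC]]]D[D[[C]D[DC]]D[D[C]D[DC]]]]]D[D[[[[C]D[DC]]D[D[C]D[DC]]]D[D[[C]D[DC]]D[D[C]D[DC]]]]D[D[[[C]D[DC]]D[D[C]D[DC]]]D[D[[C]D[DC]]D[D[C]D[DC]]]]]


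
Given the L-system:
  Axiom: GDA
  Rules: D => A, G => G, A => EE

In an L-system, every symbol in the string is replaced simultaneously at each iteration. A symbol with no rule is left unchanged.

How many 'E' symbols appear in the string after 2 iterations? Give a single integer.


Answer: 4

Derivation:
Step 0: GDA  (0 'E')
Step 1: GAEE  (2 'E')
Step 2: GEEEE  (4 'E')


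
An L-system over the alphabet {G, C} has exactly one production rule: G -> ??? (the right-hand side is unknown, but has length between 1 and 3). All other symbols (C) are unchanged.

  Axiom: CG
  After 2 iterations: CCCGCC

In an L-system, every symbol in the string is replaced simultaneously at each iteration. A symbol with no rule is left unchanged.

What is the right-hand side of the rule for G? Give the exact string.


Trying G -> CGC:
  Step 0: CG
  Step 1: CCGC
  Step 2: CCCGCC
Matches the given result.

Answer: CGC


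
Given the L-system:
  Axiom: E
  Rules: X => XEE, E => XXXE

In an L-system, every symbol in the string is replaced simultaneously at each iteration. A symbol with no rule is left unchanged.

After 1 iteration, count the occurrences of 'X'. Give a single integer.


Step 0: E  (0 'X')
Step 1: XXXE  (3 'X')

Answer: 3


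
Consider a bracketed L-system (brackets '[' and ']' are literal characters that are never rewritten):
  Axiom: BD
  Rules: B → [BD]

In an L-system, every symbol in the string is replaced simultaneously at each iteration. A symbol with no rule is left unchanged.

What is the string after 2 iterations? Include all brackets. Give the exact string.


Answer: [[BD]D]D

Derivation:
Step 0: BD
Step 1: [BD]D
Step 2: [[BD]D]D


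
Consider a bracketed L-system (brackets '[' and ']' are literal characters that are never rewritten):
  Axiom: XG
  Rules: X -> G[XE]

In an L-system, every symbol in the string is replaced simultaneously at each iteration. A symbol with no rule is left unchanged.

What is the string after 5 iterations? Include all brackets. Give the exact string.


Step 0: XG
Step 1: G[XE]G
Step 2: G[G[XE]E]G
Step 3: G[G[G[XE]E]E]G
Step 4: G[G[G[G[XE]E]E]E]G
Step 5: G[G[G[G[G[XE]E]E]E]E]G

Answer: G[G[G[G[G[XE]E]E]E]E]G


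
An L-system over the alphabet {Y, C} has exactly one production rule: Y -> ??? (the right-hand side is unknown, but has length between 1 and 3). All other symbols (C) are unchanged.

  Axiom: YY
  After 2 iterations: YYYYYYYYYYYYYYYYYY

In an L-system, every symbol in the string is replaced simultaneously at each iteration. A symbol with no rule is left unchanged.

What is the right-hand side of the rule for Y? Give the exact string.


Answer: YYY

Derivation:
Trying Y -> YYY:
  Step 0: YY
  Step 1: YYYYYY
  Step 2: YYYYYYYYYYYYYYYYYY
Matches the given result.


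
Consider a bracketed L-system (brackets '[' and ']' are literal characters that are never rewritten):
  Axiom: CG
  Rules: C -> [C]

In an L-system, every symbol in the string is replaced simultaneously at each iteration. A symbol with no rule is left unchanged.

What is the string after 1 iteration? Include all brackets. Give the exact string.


Answer: [C]G

Derivation:
Step 0: CG
Step 1: [C]G


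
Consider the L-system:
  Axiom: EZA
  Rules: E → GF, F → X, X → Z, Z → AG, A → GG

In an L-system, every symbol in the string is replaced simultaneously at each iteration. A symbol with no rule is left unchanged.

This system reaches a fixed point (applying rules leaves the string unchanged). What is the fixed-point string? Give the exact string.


Step 0: EZA
Step 1: GFAGGG
Step 2: GXGGGGG
Step 3: GZGGGGG
Step 4: GAGGGGGG
Step 5: GGGGGGGGG
Step 6: GGGGGGGGG  (unchanged — fixed point at step 5)

Answer: GGGGGGGGG


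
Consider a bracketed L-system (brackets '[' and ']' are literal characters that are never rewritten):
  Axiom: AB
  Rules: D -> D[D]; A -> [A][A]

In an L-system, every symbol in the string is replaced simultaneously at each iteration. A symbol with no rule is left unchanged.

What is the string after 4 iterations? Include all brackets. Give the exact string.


Answer: [[[[A][A]][[A][A]]][[[A][A]][[A][A]]]][[[[A][A]][[A][A]]][[[A][A]][[A][A]]]]B

Derivation:
Step 0: AB
Step 1: [A][A]B
Step 2: [[A][A]][[A][A]]B
Step 3: [[[A][A]][[A][A]]][[[A][A]][[A][A]]]B
Step 4: [[[[A][A]][[A][A]]][[[A][A]][[A][A]]]][[[[A][A]][[A][A]]][[[A][A]][[A][A]]]]B


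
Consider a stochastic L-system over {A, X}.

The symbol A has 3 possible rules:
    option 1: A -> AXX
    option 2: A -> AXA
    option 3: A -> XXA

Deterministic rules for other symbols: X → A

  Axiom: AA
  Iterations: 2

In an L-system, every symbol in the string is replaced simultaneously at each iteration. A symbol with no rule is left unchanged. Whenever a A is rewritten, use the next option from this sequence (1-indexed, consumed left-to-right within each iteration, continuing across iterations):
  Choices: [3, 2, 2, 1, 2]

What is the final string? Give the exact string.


Step 0: AA
Step 1: XXAAXA  (used choices [3, 2])
Step 2: AAAXAAXXAAXA  (used choices [2, 1, 2])

Answer: AAAXAAXXAAXA


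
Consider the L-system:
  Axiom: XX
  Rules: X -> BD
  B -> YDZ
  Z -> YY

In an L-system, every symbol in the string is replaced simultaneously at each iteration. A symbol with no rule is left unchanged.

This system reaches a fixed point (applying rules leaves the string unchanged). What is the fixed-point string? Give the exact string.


Answer: YDYYDYDYYD

Derivation:
Step 0: XX
Step 1: BDBD
Step 2: YDZDYDZD
Step 3: YDYYDYDYYD
Step 4: YDYYDYDYYD  (unchanged — fixed point at step 3)


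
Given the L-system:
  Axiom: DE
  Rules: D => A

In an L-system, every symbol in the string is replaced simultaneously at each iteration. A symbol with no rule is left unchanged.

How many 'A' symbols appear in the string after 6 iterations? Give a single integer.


Step 0: DE  (0 'A')
Step 1: AE  (1 'A')
Step 2: AE  (1 'A')
Step 3: AE  (1 'A')
Step 4: AE  (1 'A')
Step 5: AE  (1 'A')
Step 6: AE  (1 'A')

Answer: 1


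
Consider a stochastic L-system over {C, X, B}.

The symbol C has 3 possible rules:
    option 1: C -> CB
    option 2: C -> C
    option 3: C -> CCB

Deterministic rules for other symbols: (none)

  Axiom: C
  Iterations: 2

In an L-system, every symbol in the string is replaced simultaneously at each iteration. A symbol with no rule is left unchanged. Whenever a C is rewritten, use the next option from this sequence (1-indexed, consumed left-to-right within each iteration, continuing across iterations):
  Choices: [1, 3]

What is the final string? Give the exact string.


Answer: CCBB

Derivation:
Step 0: C
Step 1: CB  (used choices [1])
Step 2: CCBB  (used choices [3])


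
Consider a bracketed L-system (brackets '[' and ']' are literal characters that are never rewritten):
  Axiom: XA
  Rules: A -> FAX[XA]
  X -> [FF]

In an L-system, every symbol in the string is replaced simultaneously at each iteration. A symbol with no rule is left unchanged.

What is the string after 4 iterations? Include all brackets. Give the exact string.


Step 0: XA
Step 1: [FF]FAX[XA]
Step 2: [FF]FFAX[XA][FF][[FF]FAX[XA]]
Step 3: [FF]FFFAX[XA][FF][[FF]FAX[XA]][FF][[FF]FFAX[XA][FF][[FF]FAX[XA]]]
Step 4: [FF]FFFFAX[XA][FF][[FF]FAX[XA]][FF][[FF]FFAX[XA][FF][[FF]FAX[XA]]][FF][[FF]FFFAX[XA][FF][[FF]FAX[XA]][FF][[FF]FFAX[XA][FF][[FF]FAX[XA]]]]

Answer: [FF]FFFFAX[XA][FF][[FF]FAX[XA]][FF][[FF]FFAX[XA][FF][[FF]FAX[XA]]][FF][[FF]FFFAX[XA][FF][[FF]FAX[XA]][FF][[FF]FFAX[XA][FF][[FF]FAX[XA]]]]


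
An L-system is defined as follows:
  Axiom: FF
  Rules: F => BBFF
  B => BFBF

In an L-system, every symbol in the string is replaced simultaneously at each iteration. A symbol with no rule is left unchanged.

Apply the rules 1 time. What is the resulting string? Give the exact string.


Step 0: FF
Step 1: BBFFBBFF

Answer: BBFFBBFF


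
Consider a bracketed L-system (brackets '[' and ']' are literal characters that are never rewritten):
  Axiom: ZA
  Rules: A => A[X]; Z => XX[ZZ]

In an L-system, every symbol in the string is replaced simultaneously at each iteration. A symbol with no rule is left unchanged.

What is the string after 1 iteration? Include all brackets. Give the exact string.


Step 0: ZA
Step 1: XX[ZZ]A[X]

Answer: XX[ZZ]A[X]


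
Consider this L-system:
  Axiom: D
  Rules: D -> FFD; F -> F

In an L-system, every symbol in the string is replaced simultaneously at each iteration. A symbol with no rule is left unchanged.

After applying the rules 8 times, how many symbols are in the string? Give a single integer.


Answer: 17

Derivation:
Step 0: length = 1
Step 1: length = 3
Step 2: length = 5
Step 3: length = 7
Step 4: length = 9
Step 5: length = 11
Step 6: length = 13
Step 7: length = 15
Step 8: length = 17


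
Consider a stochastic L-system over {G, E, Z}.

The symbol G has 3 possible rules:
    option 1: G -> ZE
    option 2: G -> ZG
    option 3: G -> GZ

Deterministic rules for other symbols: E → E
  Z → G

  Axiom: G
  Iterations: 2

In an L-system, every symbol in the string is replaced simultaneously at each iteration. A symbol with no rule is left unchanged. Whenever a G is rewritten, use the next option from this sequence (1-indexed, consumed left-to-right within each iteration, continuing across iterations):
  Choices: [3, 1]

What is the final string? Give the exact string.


Answer: ZEG

Derivation:
Step 0: G
Step 1: GZ  (used choices [3])
Step 2: ZEG  (used choices [1])


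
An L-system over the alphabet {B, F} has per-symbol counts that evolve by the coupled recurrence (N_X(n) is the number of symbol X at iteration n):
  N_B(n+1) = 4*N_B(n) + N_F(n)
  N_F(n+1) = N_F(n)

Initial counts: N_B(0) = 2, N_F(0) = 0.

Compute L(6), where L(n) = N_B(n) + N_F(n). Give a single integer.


Answer: 8192

Derivation:
Step 0: N_B=2, N_F=0, L=2
Step 1: N_B=8, N_F=0, L=8
Step 2: N_B=32, N_F=0, L=32
Step 3: N_B=128, N_F=0, L=128
Step 4: N_B=512, N_F=0, L=512
Step 5: N_B=2048, N_F=0, L=2048
Step 6: N_B=8192, N_F=0, L=8192


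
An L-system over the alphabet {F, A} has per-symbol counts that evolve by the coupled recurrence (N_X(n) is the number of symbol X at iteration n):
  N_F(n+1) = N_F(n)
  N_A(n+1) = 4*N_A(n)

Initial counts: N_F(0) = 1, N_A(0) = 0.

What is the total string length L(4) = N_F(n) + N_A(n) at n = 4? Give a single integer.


Answer: 1

Derivation:
Step 0: N_F=1, N_A=0, L=1
Step 1: N_F=1, N_A=0, L=1
Step 2: N_F=1, N_A=0, L=1
Step 3: N_F=1, N_A=0, L=1
Step 4: N_F=1, N_A=0, L=1


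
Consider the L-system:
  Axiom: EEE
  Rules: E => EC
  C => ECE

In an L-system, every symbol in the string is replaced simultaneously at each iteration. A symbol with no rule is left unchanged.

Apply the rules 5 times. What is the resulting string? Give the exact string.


Answer: ECECEECECEECECECEECECEECECECEECECEECECEECECECEECECEECECECEECECEECECEECECECEECECEECECECEECECEECECECEECECEECECEECECECEECECEECECECEECECEECECEECECECEECECEECECECEECECEECECECEECECEECECEECECECEECECEECECECEECECEECECEEC

Derivation:
Step 0: EEE
Step 1: ECECEC
Step 2: ECECEECECEECECE
Step 3: ECECEECECEECECECEECECEECECECEECECEEC
Step 4: ECECEECECEECECECEECECEECECECEECECEECECEECECECEECECEECECECEECECEECECEECECECEECECEECECECE
Step 5: ECECEECECEECECECEECECEECECECEECECEECECEECECECEECECEECECECEECECEECECEECECECEECECEECECECEECECEECECECEECECEECECEECECECEECECEECECECEECECEECECEECECECEECECEECECECEECECEECECECEECECEECECEECECECEECECEECECECEECECEECECEEC


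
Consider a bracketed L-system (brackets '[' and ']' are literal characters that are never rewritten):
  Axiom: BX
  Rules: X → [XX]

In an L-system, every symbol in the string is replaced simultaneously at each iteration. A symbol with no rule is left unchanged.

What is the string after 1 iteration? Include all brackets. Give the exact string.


Answer: B[XX]

Derivation:
Step 0: BX
Step 1: B[XX]


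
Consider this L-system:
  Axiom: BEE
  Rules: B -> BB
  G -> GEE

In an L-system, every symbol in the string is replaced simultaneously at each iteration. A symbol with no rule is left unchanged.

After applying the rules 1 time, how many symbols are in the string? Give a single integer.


Step 0: length = 3
Step 1: length = 4

Answer: 4


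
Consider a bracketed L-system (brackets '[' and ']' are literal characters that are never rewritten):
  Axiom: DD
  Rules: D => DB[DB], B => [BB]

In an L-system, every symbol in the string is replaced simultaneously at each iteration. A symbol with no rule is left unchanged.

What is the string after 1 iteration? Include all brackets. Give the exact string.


Answer: DB[DB]DB[DB]

Derivation:
Step 0: DD
Step 1: DB[DB]DB[DB]


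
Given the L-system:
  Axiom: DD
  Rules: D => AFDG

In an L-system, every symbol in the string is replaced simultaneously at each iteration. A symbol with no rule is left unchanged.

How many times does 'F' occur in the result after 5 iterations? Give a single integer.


Step 0: DD  (0 'F')
Step 1: AFDGAFDG  (2 'F')
Step 2: AFAFDGGAFAFDGG  (4 'F')
Step 3: AFAFAFDGGGAFAFAFDGGG  (6 'F')
Step 4: AFAFAFAFDGGGGAFAFAFAFDGGGG  (8 'F')
Step 5: AFAFAFAFAFDGGGGGAFAFAFAFAFDGGGGG  (10 'F')

Answer: 10


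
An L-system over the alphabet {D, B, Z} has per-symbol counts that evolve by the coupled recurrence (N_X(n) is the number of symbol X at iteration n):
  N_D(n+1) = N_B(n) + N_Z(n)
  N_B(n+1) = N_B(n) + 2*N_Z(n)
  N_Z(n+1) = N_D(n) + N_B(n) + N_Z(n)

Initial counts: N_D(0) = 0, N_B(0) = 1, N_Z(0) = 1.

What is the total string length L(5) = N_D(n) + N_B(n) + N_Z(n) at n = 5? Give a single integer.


Step 0: N_D=0, N_B=1, N_Z=1, L=2
Step 1: N_D=2, N_B=3, N_Z=2, L=7
Step 2: N_D=5, N_B=7, N_Z=7, L=19
Step 3: N_D=14, N_B=21, N_Z=19, L=54
Step 4: N_D=40, N_B=59, N_Z=54, L=153
Step 5: N_D=113, N_B=167, N_Z=153, L=433

Answer: 433


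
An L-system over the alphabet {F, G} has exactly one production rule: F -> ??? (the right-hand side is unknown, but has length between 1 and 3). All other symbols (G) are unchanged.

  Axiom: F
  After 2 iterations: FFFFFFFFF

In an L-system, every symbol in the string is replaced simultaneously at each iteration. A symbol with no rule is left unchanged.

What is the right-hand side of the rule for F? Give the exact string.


Answer: FFF

Derivation:
Trying F -> FFF:
  Step 0: F
  Step 1: FFF
  Step 2: FFFFFFFFF
Matches the given result.


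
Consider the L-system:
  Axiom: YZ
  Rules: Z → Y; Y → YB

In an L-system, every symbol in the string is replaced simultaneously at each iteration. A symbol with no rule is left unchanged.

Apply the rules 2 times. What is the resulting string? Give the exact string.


Step 0: YZ
Step 1: YBY
Step 2: YBBYB

Answer: YBBYB


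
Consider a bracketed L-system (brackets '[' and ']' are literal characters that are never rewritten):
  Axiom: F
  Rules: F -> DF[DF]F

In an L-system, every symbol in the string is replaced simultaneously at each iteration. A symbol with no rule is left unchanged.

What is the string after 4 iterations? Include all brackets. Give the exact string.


Answer: DDDDF[DF]F[DDF[DF]F]DF[DF]F[DDDF[DF]F[DDF[DF]F]DF[DF]F]DDF[DF]F[DDF[DF]F]DF[DF]F[DDDDF[DF]F[DDF[DF]F]DF[DF]F[DDDF[DF]F[DDF[DF]F]DF[DF]F]DDF[DF]F[DDF[DF]F]DF[DF]F]DDDF[DF]F[DDF[DF]F]DF[DF]F[DDDF[DF]F[DDF[DF]F]DF[DF]F]DDF[DF]F[DDF[DF]F]DF[DF]F

Derivation:
Step 0: F
Step 1: DF[DF]F
Step 2: DDF[DF]F[DDF[DF]F]DF[DF]F
Step 3: DDDF[DF]F[DDF[DF]F]DF[DF]F[DDDF[DF]F[DDF[DF]F]DF[DF]F]DDF[DF]F[DDF[DF]F]DF[DF]F
Step 4: DDDDF[DF]F[DDF[DF]F]DF[DF]F[DDDF[DF]F[DDF[DF]F]DF[DF]F]DDF[DF]F[DDF[DF]F]DF[DF]F[DDDDF[DF]F[DDF[DF]F]DF[DF]F[DDDF[DF]F[DDF[DF]F]DF[DF]F]DDF[DF]F[DDF[DF]F]DF[DF]F]DDDF[DF]F[DDF[DF]F]DF[DF]F[DDDF[DF]F[DDF[DF]F]DF[DF]F]DDF[DF]F[DDF[DF]F]DF[DF]F
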